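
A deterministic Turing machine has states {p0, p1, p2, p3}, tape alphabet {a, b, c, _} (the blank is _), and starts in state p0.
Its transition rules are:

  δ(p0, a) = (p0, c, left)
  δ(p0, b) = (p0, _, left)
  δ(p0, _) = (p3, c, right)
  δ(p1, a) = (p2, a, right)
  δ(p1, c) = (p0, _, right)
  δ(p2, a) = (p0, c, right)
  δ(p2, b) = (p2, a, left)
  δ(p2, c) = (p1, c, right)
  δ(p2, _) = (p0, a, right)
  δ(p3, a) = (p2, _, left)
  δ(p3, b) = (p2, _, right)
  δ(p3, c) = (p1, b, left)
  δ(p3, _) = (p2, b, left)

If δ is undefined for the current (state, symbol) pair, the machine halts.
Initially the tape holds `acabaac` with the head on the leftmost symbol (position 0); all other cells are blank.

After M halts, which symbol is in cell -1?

c

state=p0 head=0 tape=_[a]cabaac   (p0,a)→(p0,c,left)
state=p0 head=-1 tape=[_]ccabaac   (p0,_)→(p3,c,right)
state=p3 head=0 tape=c[c]cabaac   (p3,c)→(p1,b,left)
state=p1 head=-1 tape=[c]bcabaac   (p1,c)→(p0,_,right)
state=p0 head=0 tape=_[b]cabaac   (p0,b)→(p0,_,left)
state=p0 head=-1 tape=[_]_cabaac   (p0,_)→(p3,c,right)
state=p3 head=0 tape=c[_]cabaac   (p3,_)→(p2,b,left)
state=p2 head=-1 tape=[c]bcabaac   (p2,c)→(p1,c,right)
state=p1 head=0 tape=c[b]cabaac
Cell -1 holds c when M halts.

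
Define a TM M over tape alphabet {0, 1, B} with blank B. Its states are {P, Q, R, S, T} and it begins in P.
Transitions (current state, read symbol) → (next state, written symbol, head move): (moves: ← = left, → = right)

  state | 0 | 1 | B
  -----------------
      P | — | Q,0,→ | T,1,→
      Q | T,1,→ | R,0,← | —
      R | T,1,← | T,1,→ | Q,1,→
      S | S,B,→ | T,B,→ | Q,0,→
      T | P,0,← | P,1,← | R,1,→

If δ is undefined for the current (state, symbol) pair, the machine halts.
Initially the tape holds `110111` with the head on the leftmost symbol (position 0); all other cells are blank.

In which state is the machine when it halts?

P

state=P head=0 tape=B[1]10111   (P,1)→(Q,0,→)
state=Q head=1 tape=B0[1]0111   (Q,1)→(R,0,←)
state=R head=0 tape=B[0]00111   (R,0)→(T,1,←)
state=T head=-1 tape=[B]100111   (T,B)→(R,1,→)
state=R head=0 tape=1[1]00111   (R,1)→(T,1,→)
state=T head=1 tape=11[0]0111   (T,0)→(P,0,←)
state=P head=0 tape=1[1]00111   (P,1)→(Q,0,→)
state=Q head=1 tape=10[0]0111   (Q,0)→(T,1,→)
state=T head=2 tape=101[0]111   (T,0)→(P,0,←)
state=P head=1 tape=10[1]0111   (P,1)→(Q,0,→)
state=Q head=2 tape=100[0]111   (Q,0)→(T,1,→)
state=T head=3 tape=1001[1]11   (T,1)→(P,1,←)
state=P head=2 tape=100[1]111   (P,1)→(Q,0,→)
state=Q head=3 tape=1000[1]11   (Q,1)→(R,0,←)
state=R head=2 tape=100[0]011   (R,0)→(T,1,←)
state=T head=1 tape=10[0]1011   (T,0)→(P,0,←)
state=P head=0 tape=1[0]01011
No transition is defined for (P, 0); M halts in state P.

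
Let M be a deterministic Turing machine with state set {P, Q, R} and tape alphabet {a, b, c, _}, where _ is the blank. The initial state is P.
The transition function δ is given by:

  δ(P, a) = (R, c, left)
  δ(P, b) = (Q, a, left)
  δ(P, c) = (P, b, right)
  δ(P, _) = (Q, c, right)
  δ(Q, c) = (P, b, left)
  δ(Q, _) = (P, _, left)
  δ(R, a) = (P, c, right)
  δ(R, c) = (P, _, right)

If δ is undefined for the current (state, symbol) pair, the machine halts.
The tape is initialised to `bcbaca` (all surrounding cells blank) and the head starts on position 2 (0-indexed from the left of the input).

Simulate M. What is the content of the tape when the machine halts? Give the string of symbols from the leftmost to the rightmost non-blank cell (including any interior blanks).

bcabaaca

state=P head=2 tape=__bc[b]aca   (P,b)→(Q,a,left)
state=Q head=1 tape=__b[c]aaca   (Q,c)→(P,b,left)
state=P head=0 tape=__[b]baaca   (P,b)→(Q,a,left)
state=Q head=-1 tape=_[_]abaaca   (Q,_)→(P,_,left)
state=P head=-2 tape=[_]_abaaca   (P,_)→(Q,c,right)
state=Q head=-1 tape=c[_]abaaca   (Q,_)→(P,_,left)
state=P head=-2 tape=[c]_abaaca   (P,c)→(P,b,right)
state=P head=-1 tape=b[_]abaaca   (P,_)→(Q,c,right)
state=Q head=0 tape=bc[a]baaca
The non-blank tape span at halt is bcabaaca.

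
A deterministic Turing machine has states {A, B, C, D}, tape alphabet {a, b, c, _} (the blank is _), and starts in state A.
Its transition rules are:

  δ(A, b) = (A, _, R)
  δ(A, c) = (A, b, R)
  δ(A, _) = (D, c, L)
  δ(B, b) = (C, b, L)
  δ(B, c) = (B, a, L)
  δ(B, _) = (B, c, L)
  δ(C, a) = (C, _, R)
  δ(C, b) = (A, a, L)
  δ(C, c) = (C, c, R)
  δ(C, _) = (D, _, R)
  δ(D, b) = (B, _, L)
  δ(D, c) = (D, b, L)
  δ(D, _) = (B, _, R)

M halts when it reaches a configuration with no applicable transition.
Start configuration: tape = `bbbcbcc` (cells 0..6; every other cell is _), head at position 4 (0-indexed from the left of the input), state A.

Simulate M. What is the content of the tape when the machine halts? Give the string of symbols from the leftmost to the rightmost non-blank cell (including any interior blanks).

abac__c

state=A head=4 tape=bbbc[b]cc_   (A,b)→(A,_,R)
state=A head=5 tape=bbbc_[c]c_   (A,c)→(A,b,R)
state=A head=6 tape=bbbc_b[c]_   (A,c)→(A,b,R)
state=A head=7 tape=bbbc_bb[_]   (A,_)→(D,c,L)
state=D head=6 tape=bbbc_b[b]c   (D,b)→(B,_,L)
state=B head=5 tape=bbbc_[b]_c   (B,b)→(C,b,L)
state=C head=4 tape=bbbc[_]b_c   (C,_)→(D,_,R)
state=D head=5 tape=bbbc_[b]_c   (D,b)→(B,_,L)
state=B head=4 tape=bbbc[_]__c   (B,_)→(B,c,L)
state=B head=3 tape=bbb[c]c__c   (B,c)→(B,a,L)
state=B head=2 tape=bb[b]ac__c   (B,b)→(C,b,L)
state=C head=1 tape=b[b]bac__c   (C,b)→(A,a,L)
state=A head=0 tape=[b]abac__c   (A,b)→(A,_,R)
state=A head=1 tape=_[a]bac__c
The non-blank tape span at halt is abac__c.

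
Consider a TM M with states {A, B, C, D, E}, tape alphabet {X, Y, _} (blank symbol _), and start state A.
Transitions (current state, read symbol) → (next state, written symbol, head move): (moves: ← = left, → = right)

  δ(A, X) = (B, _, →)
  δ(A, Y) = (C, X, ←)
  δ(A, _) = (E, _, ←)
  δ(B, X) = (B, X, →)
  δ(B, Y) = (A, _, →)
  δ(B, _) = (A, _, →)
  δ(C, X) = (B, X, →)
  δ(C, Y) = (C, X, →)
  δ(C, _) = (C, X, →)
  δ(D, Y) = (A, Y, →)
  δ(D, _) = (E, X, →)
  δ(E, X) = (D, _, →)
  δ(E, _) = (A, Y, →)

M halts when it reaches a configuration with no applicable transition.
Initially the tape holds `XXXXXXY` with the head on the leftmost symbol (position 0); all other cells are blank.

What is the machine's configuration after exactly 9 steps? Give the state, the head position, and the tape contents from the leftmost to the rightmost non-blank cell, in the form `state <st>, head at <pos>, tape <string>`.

state A, head at 7, tape XXXXXY

state=A head=0 tape=[X]XXXXXY_   (A,X)→(B,_,→)
state=B head=1 tape=_[X]XXXXY_   (B,X)→(B,X,→)
state=B head=2 tape=_X[X]XXXY_   (B,X)→(B,X,→)
state=B head=3 tape=_XX[X]XXY_   (B,X)→(B,X,→)
state=B head=4 tape=_XXX[X]XY_   (B,X)→(B,X,→)
state=B head=5 tape=_XXXX[X]Y_   (B,X)→(B,X,→)
state=B head=6 tape=_XXXXX[Y]_   (B,Y)→(A,_,→)
state=A head=7 tape=_XXXXX_[_]   (A,_)→(E,_,←)
state=E head=6 tape=_XXXXX[_]_   (E,_)→(A,Y,→)
state=A head=7 tape=_XXXXXY[_]
After 9 steps: state A, head at 7, tape XXXXXY.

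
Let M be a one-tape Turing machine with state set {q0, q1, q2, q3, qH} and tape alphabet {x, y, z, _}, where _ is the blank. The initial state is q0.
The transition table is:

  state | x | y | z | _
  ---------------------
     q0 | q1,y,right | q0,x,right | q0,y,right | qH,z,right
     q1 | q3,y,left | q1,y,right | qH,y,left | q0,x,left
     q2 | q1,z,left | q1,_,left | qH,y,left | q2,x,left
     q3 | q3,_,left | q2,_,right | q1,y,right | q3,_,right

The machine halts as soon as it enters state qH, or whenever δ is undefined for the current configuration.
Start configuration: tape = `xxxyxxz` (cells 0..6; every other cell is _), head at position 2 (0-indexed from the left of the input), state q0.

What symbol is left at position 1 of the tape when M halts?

_

state=q0 head=2 tape=_xx[x]yxxz   (q0,x)→(q1,y,right)
state=q1 head=3 tape=_xxy[y]xxz   (q1,y)→(q1,y,right)
state=q1 head=4 tape=_xxyy[x]xz   (q1,x)→(q3,y,left)
state=q3 head=3 tape=_xxy[y]yxz   (q3,y)→(q2,_,right)
state=q2 head=4 tape=_xxy_[y]xz   (q2,y)→(q1,_,left)
state=q1 head=3 tape=_xxy[_]_xz   (q1,_)→(q0,x,left)
state=q0 head=2 tape=_xx[y]x_xz   (q0,y)→(q0,x,right)
state=q0 head=3 tape=_xxx[x]_xz   (q0,x)→(q1,y,right)
state=q1 head=4 tape=_xxxy[_]xz   (q1,_)→(q0,x,left)
state=q0 head=3 tape=_xxx[y]xxz   (q0,y)→(q0,x,right)
state=q0 head=4 tape=_xxxx[x]xz   (q0,x)→(q1,y,right)
state=q1 head=5 tape=_xxxxy[x]z   (q1,x)→(q3,y,left)
state=q3 head=4 tape=_xxxx[y]yz   (q3,y)→(q2,_,right)
state=q2 head=5 tape=_xxxx_[y]z   (q2,y)→(q1,_,left)
state=q1 head=4 tape=_xxxx[_]_z   (q1,_)→(q0,x,left)
state=q0 head=3 tape=_xxx[x]x_z   (q0,x)→(q1,y,right)
state=q1 head=4 tape=_xxxy[x]_z   (q1,x)→(q3,y,left)
state=q3 head=3 tape=_xxx[y]y_z   (q3,y)→(q2,_,right)
state=q2 head=4 tape=_xxx_[y]_z   (q2,y)→(q1,_,left)
state=q1 head=3 tape=_xxx[_]__z   (q1,_)→(q0,x,left)
state=q0 head=2 tape=_xx[x]x__z   (q0,x)→(q1,y,right)
state=q1 head=3 tape=_xxy[x]__z   (q1,x)→(q3,y,left)
state=q3 head=2 tape=_xx[y]y__z   (q3,y)→(q2,_,right)
state=q2 head=3 tape=_xx_[y]__z   (q2,y)→(q1,_,left)
state=q1 head=2 tape=_xx[_]___z   (q1,_)→(q0,x,left)
state=q0 head=1 tape=_x[x]x___z   (q0,x)→(q1,y,right)
state=q1 head=2 tape=_xy[x]___z   (q1,x)→(q3,y,left)
state=q3 head=1 tape=_x[y]y___z   (q3,y)→(q2,_,right)
state=q2 head=2 tape=_x_[y]___z   (q2,y)→(q1,_,left)
state=q1 head=1 tape=_x[_]____z   (q1,_)→(q0,x,left)
state=q0 head=0 tape=_[x]x____z   (q0,x)→(q1,y,right)
state=q1 head=1 tape=_y[x]____z   (q1,x)→(q3,y,left)
state=q3 head=0 tape=_[y]y____z   (q3,y)→(q2,_,right)
state=q2 head=1 tape=__[y]____z   (q2,y)→(q1,_,left)
state=q1 head=0 tape=_[_]_____z   (q1,_)→(q0,x,left)
state=q0 head=-1 tape=[_]x_____z   (q0,_)→(qH,z,right)
state=qH head=0 tape=z[x]_____z
Cell 1 holds _ when M halts.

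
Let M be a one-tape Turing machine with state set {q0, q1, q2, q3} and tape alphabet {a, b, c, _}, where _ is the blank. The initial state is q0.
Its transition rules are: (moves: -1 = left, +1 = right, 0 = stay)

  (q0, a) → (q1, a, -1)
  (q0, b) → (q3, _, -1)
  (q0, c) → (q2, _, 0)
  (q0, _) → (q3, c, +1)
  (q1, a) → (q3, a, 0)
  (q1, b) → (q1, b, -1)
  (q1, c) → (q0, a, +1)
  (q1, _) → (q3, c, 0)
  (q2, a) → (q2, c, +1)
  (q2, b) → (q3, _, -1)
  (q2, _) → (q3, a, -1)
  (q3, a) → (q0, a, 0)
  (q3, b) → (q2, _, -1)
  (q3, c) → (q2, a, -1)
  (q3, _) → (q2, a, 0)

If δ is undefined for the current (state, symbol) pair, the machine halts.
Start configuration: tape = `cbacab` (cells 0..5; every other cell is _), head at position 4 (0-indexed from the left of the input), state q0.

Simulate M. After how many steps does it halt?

24

state=q0 head=4 tape=___cbac[a]b   (q0,a)→(q1,a,-1)
state=q1 head=3 tape=___cba[c]ab   (q1,c)→(q0,a,+1)
state=q0 head=4 tape=___cbaa[a]b   (q0,a)→(q1,a,-1)
state=q1 head=3 tape=___cba[a]ab   (q1,a)→(q3,a,0)
state=q3 head=3 tape=___cba[a]ab   (q3,a)→(q0,a,0)
state=q0 head=3 tape=___cba[a]ab   (q0,a)→(q1,a,-1)
state=q1 head=2 tape=___cb[a]aab   (q1,a)→(q3,a,0)
state=q3 head=2 tape=___cb[a]aab   (q3,a)→(q0,a,0)
state=q0 head=2 tape=___cb[a]aab   (q0,a)→(q1,a,-1)
state=q1 head=1 tape=___c[b]aaab   (q1,b)→(q1,b,-1)
state=q1 head=0 tape=___[c]baaab   (q1,c)→(q0,a,+1)
state=q0 head=1 tape=___a[b]aaab   (q0,b)→(q3,_,-1)
state=q3 head=0 tape=___[a]_aaab   (q3,a)→(q0,a,0)
state=q0 head=0 tape=___[a]_aaab   (q0,a)→(q1,a,-1)
state=q1 head=-1 tape=__[_]a_aaab   (q1,_)→(q3,c,0)
state=q3 head=-1 tape=__[c]a_aaab   (q3,c)→(q2,a,-1)
state=q2 head=-2 tape=_[_]aa_aaab   (q2,_)→(q3,a,-1)
state=q3 head=-3 tape=[_]aaa_aaab   (q3,_)→(q2,a,0)
state=q2 head=-3 tape=[a]aaa_aaab   (q2,a)→(q2,c,+1)
state=q2 head=-2 tape=c[a]aa_aaab   (q2,a)→(q2,c,+1)
state=q2 head=-1 tape=cc[a]a_aaab   (q2,a)→(q2,c,+1)
state=q2 head=0 tape=ccc[a]_aaab   (q2,a)→(q2,c,+1)
state=q2 head=1 tape=cccc[_]aaab   (q2,_)→(q3,a,-1)
state=q3 head=0 tape=ccc[c]aaaab   (q3,c)→(q2,a,-1)
state=q2 head=-1 tape=cc[c]aaaaab
M halts after 24 transitions.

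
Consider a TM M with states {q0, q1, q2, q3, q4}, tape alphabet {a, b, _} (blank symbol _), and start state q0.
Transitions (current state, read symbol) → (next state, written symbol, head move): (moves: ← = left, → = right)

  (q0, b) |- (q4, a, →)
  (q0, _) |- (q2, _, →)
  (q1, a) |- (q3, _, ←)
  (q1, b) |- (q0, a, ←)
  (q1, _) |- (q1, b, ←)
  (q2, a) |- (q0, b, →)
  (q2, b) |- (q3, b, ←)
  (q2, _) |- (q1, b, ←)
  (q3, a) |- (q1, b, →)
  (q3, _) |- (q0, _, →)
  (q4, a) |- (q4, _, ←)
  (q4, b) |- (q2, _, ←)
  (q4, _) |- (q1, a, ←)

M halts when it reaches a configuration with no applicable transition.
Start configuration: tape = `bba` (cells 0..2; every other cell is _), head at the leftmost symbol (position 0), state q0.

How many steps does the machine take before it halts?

25

state=q0 head=0 tape=_[b]ba___   (q0,b)→(q4,a,→)
state=q4 head=1 tape=_a[b]a___   (q4,b)→(q2,_,←)
state=q2 head=0 tape=_[a]_a___   (q2,a)→(q0,b,→)
state=q0 head=1 tape=_b[_]a___   (q0,_)→(q2,_,→)
state=q2 head=2 tape=_b_[a]___   (q2,a)→(q0,b,→)
state=q0 head=3 tape=_b_b[_]__   (q0,_)→(q2,_,→)
state=q2 head=4 tape=_b_b_[_]_   (q2,_)→(q1,b,←)
state=q1 head=3 tape=_b_b[_]b_   (q1,_)→(q1,b,←)
state=q1 head=2 tape=_b_[b]bb_   (q1,b)→(q0,a,←)
state=q0 head=1 tape=_b[_]abb_   (q0,_)→(q2,_,→)
state=q2 head=2 tape=_b_[a]bb_   (q2,a)→(q0,b,→)
state=q0 head=3 tape=_b_b[b]b_   (q0,b)→(q4,a,→)
state=q4 head=4 tape=_b_ba[b]_   (q4,b)→(q2,_,←)
state=q2 head=3 tape=_b_b[a]__   (q2,a)→(q0,b,→)
state=q0 head=4 tape=_b_bb[_]_   (q0,_)→(q2,_,→)
state=q2 head=5 tape=_b_bb_[_]   (q2,_)→(q1,b,←)
state=q1 head=4 tape=_b_bb[_]b   (q1,_)→(q1,b,←)
state=q1 head=3 tape=_b_b[b]bb   (q1,b)→(q0,a,←)
state=q0 head=2 tape=_b_[b]abb   (q0,b)→(q4,a,→)
state=q4 head=3 tape=_b_a[a]bb   (q4,a)→(q4,_,←)
state=q4 head=2 tape=_b_[a]_bb   (q4,a)→(q4,_,←)
state=q4 head=1 tape=_b[_]__bb   (q4,_)→(q1,a,←)
state=q1 head=0 tape=_[b]a__bb   (q1,b)→(q0,a,←)
state=q0 head=-1 tape=[_]aa__bb   (q0,_)→(q2,_,→)
state=q2 head=0 tape=_[a]a__bb   (q2,a)→(q0,b,→)
state=q0 head=1 tape=_b[a]__bb
M halts after 25 transitions.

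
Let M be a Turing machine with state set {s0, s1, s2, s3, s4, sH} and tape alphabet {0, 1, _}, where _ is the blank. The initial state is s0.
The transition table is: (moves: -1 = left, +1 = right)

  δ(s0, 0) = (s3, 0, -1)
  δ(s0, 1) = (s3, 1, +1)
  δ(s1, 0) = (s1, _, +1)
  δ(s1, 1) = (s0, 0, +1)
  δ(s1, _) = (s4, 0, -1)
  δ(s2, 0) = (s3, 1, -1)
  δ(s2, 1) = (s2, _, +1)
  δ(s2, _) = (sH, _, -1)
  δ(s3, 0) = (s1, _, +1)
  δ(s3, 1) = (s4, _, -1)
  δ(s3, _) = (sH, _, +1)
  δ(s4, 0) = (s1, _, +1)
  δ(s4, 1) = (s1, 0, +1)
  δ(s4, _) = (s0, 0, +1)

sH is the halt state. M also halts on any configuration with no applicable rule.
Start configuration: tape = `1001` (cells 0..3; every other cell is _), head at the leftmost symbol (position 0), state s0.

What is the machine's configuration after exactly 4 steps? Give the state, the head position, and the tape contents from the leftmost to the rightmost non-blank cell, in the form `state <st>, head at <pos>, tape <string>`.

state=s0 head=0 tape=[1]001_   (s0,1)→(s3,1,+1)
state=s3 head=1 tape=1[0]01_   (s3,0)→(s1,_,+1)
state=s1 head=2 tape=1_[0]1_   (s1,0)→(s1,_,+1)
state=s1 head=3 tape=1__[1]_   (s1,1)→(s0,0,+1)
state=s0 head=4 tape=1__0[_]
After 4 steps: state s0, head at 4, tape 1__0.

state s0, head at 4, tape 1__0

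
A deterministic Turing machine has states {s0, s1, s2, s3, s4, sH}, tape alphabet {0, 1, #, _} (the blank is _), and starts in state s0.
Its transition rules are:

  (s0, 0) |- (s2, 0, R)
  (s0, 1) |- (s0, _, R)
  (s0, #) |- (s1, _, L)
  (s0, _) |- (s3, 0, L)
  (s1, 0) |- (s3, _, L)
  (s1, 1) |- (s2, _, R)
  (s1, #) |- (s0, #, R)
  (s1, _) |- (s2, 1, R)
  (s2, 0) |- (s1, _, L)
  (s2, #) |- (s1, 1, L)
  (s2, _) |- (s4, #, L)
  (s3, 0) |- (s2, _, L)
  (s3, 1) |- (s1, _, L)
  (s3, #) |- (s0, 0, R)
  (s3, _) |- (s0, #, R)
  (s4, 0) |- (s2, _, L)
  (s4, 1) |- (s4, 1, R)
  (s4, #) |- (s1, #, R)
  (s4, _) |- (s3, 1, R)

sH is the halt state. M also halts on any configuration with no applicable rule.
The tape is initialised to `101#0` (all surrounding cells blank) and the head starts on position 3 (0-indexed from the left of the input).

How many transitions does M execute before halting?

15

s0 | 101[#]0_   read # → write _, move L, go to s1
s1 | 10[1]_0_   read 1 → write _, move R, go to s2
s2 | 10_[_]0_   read _ → write #, move L, go to s4
s4 | 10[_]#0_   read _ → write 1, move R, go to s3
s3 | 101[#]0_   read # → write 0, move R, go to s0
s0 | 1010[0]_   read 0 → write 0, move R, go to s2
s2 | 10100[_]   read _ → write #, move L, go to s4
s4 | 1010[0]#   read 0 → write _, move L, go to s2
s2 | 101[0]_#   read 0 → write _, move L, go to s1
s1 | 10[1]__#   read 1 → write _, move R, go to s2
s2 | 10_[_]_#   read _ → write #, move L, go to s4
s4 | 10[_]#_#   read _ → write 1, move R, go to s3
s3 | 101[#]_#   read # → write 0, move R, go to s0
s0 | 1010[_]#   read _ → write 0, move L, go to s3
s3 | 101[0]0#   read 0 → write _, move L, go to s2
s2 | 10[1]_0#
M halts after 15 transitions.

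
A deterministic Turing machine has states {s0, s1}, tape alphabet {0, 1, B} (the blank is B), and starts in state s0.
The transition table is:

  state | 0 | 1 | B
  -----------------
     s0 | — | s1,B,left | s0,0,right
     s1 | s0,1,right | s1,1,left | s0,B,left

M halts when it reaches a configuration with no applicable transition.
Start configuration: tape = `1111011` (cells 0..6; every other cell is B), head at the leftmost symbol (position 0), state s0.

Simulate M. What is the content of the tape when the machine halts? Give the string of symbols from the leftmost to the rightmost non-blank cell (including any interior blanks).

001110011

state=s0 head=0 tape=BB[1]111011   (s0,1)→(s1,B,left)
state=s1 head=-1 tape=B[B]B111011   (s1,B)→(s0,B,left)
state=s0 head=-2 tape=[B]BB111011   (s0,B)→(s0,0,right)
state=s0 head=-1 tape=0[B]B111011   (s0,B)→(s0,0,right)
state=s0 head=0 tape=00[B]111011   (s0,B)→(s0,0,right)
state=s0 head=1 tape=000[1]11011   (s0,1)→(s1,B,left)
state=s1 head=0 tape=00[0]B11011   (s1,0)→(s0,1,right)
state=s0 head=1 tape=001[B]11011   (s0,B)→(s0,0,right)
state=s0 head=2 tape=0010[1]1011   (s0,1)→(s1,B,left)
state=s1 head=1 tape=001[0]B1011   (s1,0)→(s0,1,right)
state=s0 head=2 tape=0011[B]1011   (s0,B)→(s0,0,right)
state=s0 head=3 tape=00110[1]011   (s0,1)→(s1,B,left)
state=s1 head=2 tape=0011[0]B011   (s1,0)→(s0,1,right)
state=s0 head=3 tape=00111[B]011   (s0,B)→(s0,0,right)
state=s0 head=4 tape=001110[0]11
The non-blank tape span at halt is 001110011.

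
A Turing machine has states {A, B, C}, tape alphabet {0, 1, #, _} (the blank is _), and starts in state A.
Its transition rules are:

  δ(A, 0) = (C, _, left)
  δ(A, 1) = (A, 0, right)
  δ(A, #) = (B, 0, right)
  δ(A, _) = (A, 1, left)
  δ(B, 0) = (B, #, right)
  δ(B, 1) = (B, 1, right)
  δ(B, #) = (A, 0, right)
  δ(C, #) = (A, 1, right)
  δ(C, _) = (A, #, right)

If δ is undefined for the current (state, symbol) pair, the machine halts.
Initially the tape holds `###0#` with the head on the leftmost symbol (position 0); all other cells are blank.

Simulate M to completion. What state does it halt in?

C

state=A head=0 tape=[#]##0#__   (A,#)→(B,0,right)
state=B head=1 tape=0[#]#0#__   (B,#)→(A,0,right)
state=A head=2 tape=00[#]0#__   (A,#)→(B,0,right)
state=B head=3 tape=000[0]#__   (B,0)→(B,#,right)
state=B head=4 tape=000#[#]__   (B,#)→(A,0,right)
state=A head=5 tape=000#0[_]_   (A,_)→(A,1,left)
state=A head=4 tape=000#[0]1_   (A,0)→(C,_,left)
state=C head=3 tape=000[#]_1_   (C,#)→(A,1,right)
state=A head=4 tape=0001[_]1_   (A,_)→(A,1,left)
state=A head=3 tape=000[1]11_   (A,1)→(A,0,right)
state=A head=4 tape=0000[1]1_   (A,1)→(A,0,right)
state=A head=5 tape=00000[1]_   (A,1)→(A,0,right)
state=A head=6 tape=000000[_]   (A,_)→(A,1,left)
state=A head=5 tape=00000[0]1   (A,0)→(C,_,left)
state=C head=4 tape=0000[0]_1
No transition is defined for (C, 0); M halts in state C.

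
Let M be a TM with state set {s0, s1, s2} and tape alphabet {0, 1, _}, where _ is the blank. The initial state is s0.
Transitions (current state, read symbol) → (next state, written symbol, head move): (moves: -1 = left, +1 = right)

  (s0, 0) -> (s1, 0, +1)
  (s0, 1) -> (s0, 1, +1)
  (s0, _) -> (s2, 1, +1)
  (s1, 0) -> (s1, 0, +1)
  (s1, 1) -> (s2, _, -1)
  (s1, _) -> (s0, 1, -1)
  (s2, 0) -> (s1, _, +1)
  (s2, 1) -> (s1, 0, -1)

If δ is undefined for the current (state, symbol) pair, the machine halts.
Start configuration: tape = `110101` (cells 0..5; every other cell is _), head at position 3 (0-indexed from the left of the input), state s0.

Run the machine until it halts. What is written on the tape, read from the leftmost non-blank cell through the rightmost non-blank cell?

0_000

state=s0 head=3 tape=_110[1]01   (s0,1)→(s0,1,+1)
state=s0 head=4 tape=_1101[0]1   (s0,0)→(s1,0,+1)
state=s1 head=5 tape=_11010[1]   (s1,1)→(s2,_,-1)
state=s2 head=4 tape=_1101[0]_   (s2,0)→(s1,_,+1)
state=s1 head=5 tape=_1101_[_]   (s1,_)→(s0,1,-1)
state=s0 head=4 tape=_1101[_]1   (s0,_)→(s2,1,+1)
state=s2 head=5 tape=_11011[1]   (s2,1)→(s1,0,-1)
state=s1 head=4 tape=_1101[1]0   (s1,1)→(s2,_,-1)
state=s2 head=3 tape=_110[1]_0   (s2,1)→(s1,0,-1)
state=s1 head=2 tape=_11[0]0_0   (s1,0)→(s1,0,+1)
state=s1 head=3 tape=_110[0]_0   (s1,0)→(s1,0,+1)
state=s1 head=4 tape=_1100[_]0   (s1,_)→(s0,1,-1)
state=s0 head=3 tape=_110[0]10   (s0,0)→(s1,0,+1)
state=s1 head=4 tape=_1100[1]0   (s1,1)→(s2,_,-1)
state=s2 head=3 tape=_110[0]_0   (s2,0)→(s1,_,+1)
state=s1 head=4 tape=_110_[_]0   (s1,_)→(s0,1,-1)
state=s0 head=3 tape=_110[_]10   (s0,_)→(s2,1,+1)
state=s2 head=4 tape=_1101[1]0   (s2,1)→(s1,0,-1)
state=s1 head=3 tape=_110[1]00   (s1,1)→(s2,_,-1)
state=s2 head=2 tape=_11[0]_00   (s2,0)→(s1,_,+1)
state=s1 head=3 tape=_11_[_]00   (s1,_)→(s0,1,-1)
state=s0 head=2 tape=_11[_]100   (s0,_)→(s2,1,+1)
state=s2 head=3 tape=_111[1]00   (s2,1)→(s1,0,-1)
state=s1 head=2 tape=_11[1]000   (s1,1)→(s2,_,-1)
state=s2 head=1 tape=_1[1]_000   (s2,1)→(s1,0,-1)
state=s1 head=0 tape=_[1]0_000   (s1,1)→(s2,_,-1)
state=s2 head=-1 tape=[_]_0_000
The non-blank tape span at halt is 0_000.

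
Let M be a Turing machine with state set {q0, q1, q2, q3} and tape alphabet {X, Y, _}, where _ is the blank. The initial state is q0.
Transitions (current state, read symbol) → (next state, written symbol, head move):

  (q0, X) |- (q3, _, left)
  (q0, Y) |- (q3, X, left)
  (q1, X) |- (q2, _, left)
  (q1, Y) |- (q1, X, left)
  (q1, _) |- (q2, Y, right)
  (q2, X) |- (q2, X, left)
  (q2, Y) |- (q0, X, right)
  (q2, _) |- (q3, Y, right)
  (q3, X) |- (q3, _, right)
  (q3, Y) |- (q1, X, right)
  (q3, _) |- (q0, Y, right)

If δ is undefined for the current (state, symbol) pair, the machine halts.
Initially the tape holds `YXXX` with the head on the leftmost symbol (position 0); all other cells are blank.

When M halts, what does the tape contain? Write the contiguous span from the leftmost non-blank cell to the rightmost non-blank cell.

q0 | _[Y]XXX_   read Y → write X, move left, go to q3
q3 | [_]XXXX_   read _ → write Y, move right, go to q0
q0 | Y[X]XXX_   read X → write _, move left, go to q3
q3 | [Y]_XXX_   read Y → write X, move right, go to q1
q1 | X[_]XXX_   read _ → write Y, move right, go to q2
q2 | XY[X]XX_   read X → write X, move left, go to q2
q2 | X[Y]XXX_   read Y → write X, move right, go to q0
q0 | XX[X]XX_   read X → write _, move left, go to q3
q3 | X[X]_XX_   read X → write _, move right, go to q3
q3 | X_[_]XX_   read _ → write Y, move right, go to q0
q0 | X_Y[X]X_   read X → write _, move left, go to q3
q3 | X_[Y]_X_   read Y → write X, move right, go to q1
q1 | X_X[_]X_   read _ → write Y, move right, go to q2
q2 | X_XY[X]_   read X → write X, move left, go to q2
q2 | X_X[Y]X_   read Y → write X, move right, go to q0
q0 | X_XX[X]_   read X → write _, move left, go to q3
q3 | X_X[X]__   read X → write _, move right, go to q3
q3 | X_X_[_]_   read _ → write Y, move right, go to q0
q0 | X_X_Y[_]
The non-blank tape span at halt is X_X_Y.

X_X_Y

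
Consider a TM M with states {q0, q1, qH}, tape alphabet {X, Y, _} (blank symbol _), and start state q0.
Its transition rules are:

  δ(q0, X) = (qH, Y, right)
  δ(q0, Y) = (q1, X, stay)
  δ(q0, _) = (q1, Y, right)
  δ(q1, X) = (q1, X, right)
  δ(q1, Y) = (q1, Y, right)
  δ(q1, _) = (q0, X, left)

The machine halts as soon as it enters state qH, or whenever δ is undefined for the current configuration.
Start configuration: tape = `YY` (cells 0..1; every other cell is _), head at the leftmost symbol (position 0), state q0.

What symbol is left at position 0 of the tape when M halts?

state=q0 head=0 tape=[Y]Y__   (q0,Y)→(q1,X,stay)
state=q1 head=0 tape=[X]Y__   (q1,X)→(q1,X,right)
state=q1 head=1 tape=X[Y]__   (q1,Y)→(q1,Y,right)
state=q1 head=2 tape=XY[_]_   (q1,_)→(q0,X,left)
state=q0 head=1 tape=X[Y]X_   (q0,Y)→(q1,X,stay)
state=q1 head=1 tape=X[X]X_   (q1,X)→(q1,X,right)
state=q1 head=2 tape=XX[X]_   (q1,X)→(q1,X,right)
state=q1 head=3 tape=XXX[_]   (q1,_)→(q0,X,left)
state=q0 head=2 tape=XX[X]X   (q0,X)→(qH,Y,right)
state=qH head=3 tape=XXY[X]
Cell 0 holds X when M halts.

X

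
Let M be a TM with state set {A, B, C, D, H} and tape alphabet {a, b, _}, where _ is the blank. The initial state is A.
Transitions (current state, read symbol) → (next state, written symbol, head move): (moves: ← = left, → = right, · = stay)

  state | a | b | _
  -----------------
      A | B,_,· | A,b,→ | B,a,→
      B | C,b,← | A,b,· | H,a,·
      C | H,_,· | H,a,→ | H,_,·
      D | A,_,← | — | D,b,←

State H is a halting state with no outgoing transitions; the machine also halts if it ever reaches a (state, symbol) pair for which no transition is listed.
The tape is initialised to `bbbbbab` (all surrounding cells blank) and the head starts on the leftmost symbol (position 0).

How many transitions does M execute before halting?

A | [b]bbbbab   read b → write b, move →, go to A
A | b[b]bbbab   read b → write b, move →, go to A
A | bb[b]bbab   read b → write b, move →, go to A
A | bbb[b]bab   read b → write b, move →, go to A
A | bbbb[b]ab   read b → write b, move →, go to A
A | bbbbb[a]b   read a → write _, move ·, go to B
B | bbbbb[_]b   read _ → write a, move ·, go to H
H | bbbbb[a]b
M halts after 7 transitions.

7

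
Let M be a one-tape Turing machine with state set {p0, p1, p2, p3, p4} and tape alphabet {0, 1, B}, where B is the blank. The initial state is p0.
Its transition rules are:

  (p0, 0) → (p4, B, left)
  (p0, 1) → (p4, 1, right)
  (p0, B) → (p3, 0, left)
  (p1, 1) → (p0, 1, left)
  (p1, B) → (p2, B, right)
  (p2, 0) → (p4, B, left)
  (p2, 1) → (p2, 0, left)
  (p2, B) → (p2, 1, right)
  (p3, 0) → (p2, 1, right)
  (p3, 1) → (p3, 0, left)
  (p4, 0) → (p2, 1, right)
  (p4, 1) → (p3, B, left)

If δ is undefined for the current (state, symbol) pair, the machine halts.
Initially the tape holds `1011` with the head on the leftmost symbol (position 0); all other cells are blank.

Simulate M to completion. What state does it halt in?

p0 | BB[1]011   read 1 → write 1, move right, go to p4
p4 | BB1[0]11   read 0 → write 1, move right, go to p2
p2 | BB11[1]1   read 1 → write 0, move left, go to p2
p2 | BB1[1]01   read 1 → write 0, move left, go to p2
p2 | BB[1]001   read 1 → write 0, move left, go to p2
p2 | B[B]0001   read B → write 1, move right, go to p2
p2 | B1[0]001   read 0 → write B, move left, go to p4
p4 | B[1]B001   read 1 → write B, move left, go to p3
p3 | [B]BB001
No transition is defined for (p3, B); M halts in state p3.

p3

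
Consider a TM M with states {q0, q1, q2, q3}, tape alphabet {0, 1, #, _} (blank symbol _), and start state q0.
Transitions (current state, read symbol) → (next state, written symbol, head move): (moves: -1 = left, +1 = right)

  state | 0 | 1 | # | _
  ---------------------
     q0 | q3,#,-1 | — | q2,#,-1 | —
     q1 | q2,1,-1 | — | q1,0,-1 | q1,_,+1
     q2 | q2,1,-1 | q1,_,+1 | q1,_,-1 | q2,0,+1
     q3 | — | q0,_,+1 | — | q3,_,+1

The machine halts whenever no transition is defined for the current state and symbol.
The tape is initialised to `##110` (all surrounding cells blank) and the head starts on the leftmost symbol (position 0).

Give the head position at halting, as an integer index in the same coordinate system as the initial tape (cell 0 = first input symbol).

state=q0 head=0 tape=__[#]#110   (q0,#)→(q2,#,-1)
state=q2 head=-1 tape=_[_]##110   (q2,_)→(q2,0,+1)
state=q2 head=0 tape=_0[#]#110   (q2,#)→(q1,_,-1)
state=q1 head=-1 tape=_[0]_#110   (q1,0)→(q2,1,-1)
state=q2 head=-2 tape=[_]1_#110   (q2,_)→(q2,0,+1)
state=q2 head=-1 tape=0[1]_#110   (q2,1)→(q1,_,+1)
state=q1 head=0 tape=0_[_]#110   (q1,_)→(q1,_,+1)
state=q1 head=1 tape=0__[#]110   (q1,#)→(q1,0,-1)
state=q1 head=0 tape=0_[_]0110   (q1,_)→(q1,_,+1)
state=q1 head=1 tape=0__[0]110   (q1,0)→(q2,1,-1)
state=q2 head=0 tape=0_[_]1110   (q2,_)→(q2,0,+1)
state=q2 head=1 tape=0_0[1]110   (q2,1)→(q1,_,+1)
state=q1 head=2 tape=0_0_[1]10
At halt the head is at cell 2.

2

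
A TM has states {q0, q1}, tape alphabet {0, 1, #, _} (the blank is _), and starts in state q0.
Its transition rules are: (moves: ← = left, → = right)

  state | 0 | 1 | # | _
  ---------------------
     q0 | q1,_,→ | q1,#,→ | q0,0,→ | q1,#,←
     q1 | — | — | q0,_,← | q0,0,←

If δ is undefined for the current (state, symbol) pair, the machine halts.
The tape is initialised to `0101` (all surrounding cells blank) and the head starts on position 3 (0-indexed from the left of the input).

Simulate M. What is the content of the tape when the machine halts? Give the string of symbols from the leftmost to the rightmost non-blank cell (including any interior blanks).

q0 | 010[1]__   read 1 → write #, move →, go to q1
q1 | 010#[_]_   read _ → write 0, move ←, go to q0
q0 | 010[#]0_   read # → write 0, move →, go to q0
q0 | 0100[0]_   read 0 → write _, move →, go to q1
q1 | 0100_[_]   read _ → write 0, move ←, go to q0
q0 | 0100[_]0   read _ → write #, move ←, go to q1
q1 | 010[0]#0
The non-blank tape span at halt is 0100#0.

0100#0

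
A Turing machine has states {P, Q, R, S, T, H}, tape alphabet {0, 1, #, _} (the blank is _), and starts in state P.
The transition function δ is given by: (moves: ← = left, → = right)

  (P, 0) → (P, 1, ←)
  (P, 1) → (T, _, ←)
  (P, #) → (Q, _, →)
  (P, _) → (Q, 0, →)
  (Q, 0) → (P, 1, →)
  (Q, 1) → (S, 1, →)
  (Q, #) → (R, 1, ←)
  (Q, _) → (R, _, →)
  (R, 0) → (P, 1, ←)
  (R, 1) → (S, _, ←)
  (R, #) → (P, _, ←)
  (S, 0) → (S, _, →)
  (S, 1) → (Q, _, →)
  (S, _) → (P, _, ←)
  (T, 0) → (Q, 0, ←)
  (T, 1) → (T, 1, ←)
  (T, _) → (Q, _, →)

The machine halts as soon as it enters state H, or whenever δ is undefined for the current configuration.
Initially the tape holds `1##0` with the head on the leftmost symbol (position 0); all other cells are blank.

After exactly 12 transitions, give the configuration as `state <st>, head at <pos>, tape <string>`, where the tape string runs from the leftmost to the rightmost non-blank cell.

state S, head at 4, tape 0001

P | _[1]##0_   read 1 → write _, move ←, go to T
T | [_]_##0_   read _ → write _, move →, go to Q
Q | _[_]##0_   read _ → write _, move →, go to R
R | __[#]#0_   read # → write _, move ←, go to P
P | _[_]_#0_   read _ → write 0, move →, go to Q
Q | _0[_]#0_   read _ → write _, move →, go to R
R | _0_[#]0_   read # → write _, move ←, go to P
P | _0[_]_0_   read _ → write 0, move →, go to Q
Q | _00[_]0_   read _ → write _, move →, go to R
R | _00_[0]_   read 0 → write 1, move ←, go to P
P | _00[_]1_   read _ → write 0, move →, go to Q
Q | _000[1]_   read 1 → write 1, move →, go to S
S | _0001[_]
After 12 steps: state S, head at 4, tape 0001.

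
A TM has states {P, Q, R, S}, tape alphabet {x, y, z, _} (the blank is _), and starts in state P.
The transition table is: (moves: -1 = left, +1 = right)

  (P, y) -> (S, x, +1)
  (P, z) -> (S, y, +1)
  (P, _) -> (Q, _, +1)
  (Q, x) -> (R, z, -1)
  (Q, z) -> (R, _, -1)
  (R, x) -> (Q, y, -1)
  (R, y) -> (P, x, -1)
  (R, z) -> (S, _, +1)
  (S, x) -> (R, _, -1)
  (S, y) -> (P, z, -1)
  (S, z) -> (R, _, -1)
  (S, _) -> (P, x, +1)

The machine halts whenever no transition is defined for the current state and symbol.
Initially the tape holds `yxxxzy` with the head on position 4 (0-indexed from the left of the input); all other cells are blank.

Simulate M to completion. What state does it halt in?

R

state=P head=4 tape=_yxxx[z]y   (P,z)→(S,y,+1)
state=S head=5 tape=_yxxxy[y]   (S,y)→(P,z,-1)
state=P head=4 tape=_yxxx[y]z   (P,y)→(S,x,+1)
state=S head=5 tape=_yxxxx[z]   (S,z)→(R,_,-1)
state=R head=4 tape=_yxxx[x]_   (R,x)→(Q,y,-1)
state=Q head=3 tape=_yxx[x]y_   (Q,x)→(R,z,-1)
state=R head=2 tape=_yx[x]zy_   (R,x)→(Q,y,-1)
state=Q head=1 tape=_y[x]yzy_   (Q,x)→(R,z,-1)
state=R head=0 tape=_[y]zyzy_   (R,y)→(P,x,-1)
state=P head=-1 tape=[_]xzyzy_   (P,_)→(Q,_,+1)
state=Q head=0 tape=_[x]zyzy_   (Q,x)→(R,z,-1)
state=R head=-1 tape=[_]zzyzy_
No transition is defined for (R, _); M halts in state R.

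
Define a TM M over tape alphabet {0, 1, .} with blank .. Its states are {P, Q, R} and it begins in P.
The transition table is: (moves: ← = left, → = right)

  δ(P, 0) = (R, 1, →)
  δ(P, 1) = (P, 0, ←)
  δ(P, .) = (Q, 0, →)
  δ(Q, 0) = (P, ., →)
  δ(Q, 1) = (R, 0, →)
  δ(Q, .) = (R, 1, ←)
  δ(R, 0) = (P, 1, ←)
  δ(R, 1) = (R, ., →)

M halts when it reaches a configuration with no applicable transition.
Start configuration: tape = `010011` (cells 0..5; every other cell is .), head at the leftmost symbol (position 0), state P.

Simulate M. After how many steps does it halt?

P | [0]10011.   read 0 → write 1, move →, go to R
R | 1[1]0011.   read 1 → write ., move →, go to R
R | 1.[0]011.   read 0 → write 1, move ←, go to P
P | 1[.]1011.   read . → write 0, move →, go to Q
Q | 10[1]011.   read 1 → write 0, move →, go to R
R | 100[0]11.   read 0 → write 1, move ←, go to P
P | 10[0]111.   read 0 → write 1, move →, go to R
R | 101[1]11.   read 1 → write ., move →, go to R
R | 101.[1]1.   read 1 → write ., move →, go to R
R | 101..[1].   read 1 → write ., move →, go to R
R | 101...[.]
M halts after 10 transitions.

10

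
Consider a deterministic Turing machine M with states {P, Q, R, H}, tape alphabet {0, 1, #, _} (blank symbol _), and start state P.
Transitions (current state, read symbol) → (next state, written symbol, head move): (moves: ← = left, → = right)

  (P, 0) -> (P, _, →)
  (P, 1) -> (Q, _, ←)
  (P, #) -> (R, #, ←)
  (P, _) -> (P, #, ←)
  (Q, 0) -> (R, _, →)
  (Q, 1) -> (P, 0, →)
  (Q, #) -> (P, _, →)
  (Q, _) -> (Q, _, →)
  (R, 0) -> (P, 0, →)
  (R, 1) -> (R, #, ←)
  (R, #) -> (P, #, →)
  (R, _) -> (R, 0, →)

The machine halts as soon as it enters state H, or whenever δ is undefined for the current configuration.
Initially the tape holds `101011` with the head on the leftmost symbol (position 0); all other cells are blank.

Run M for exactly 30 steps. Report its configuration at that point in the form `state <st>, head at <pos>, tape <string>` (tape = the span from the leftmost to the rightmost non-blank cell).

state P, head at 6, tape 0#__0##

P | _[1]01011__   read 1 → write _, move ←, go to Q
Q | [_]_01011__   read _ → write _, move →, go to Q
Q | _[_]01011__   read _ → write _, move →, go to Q
Q | __[0]1011__   read 0 → write _, move →, go to R
R | ___[1]011__   read 1 → write #, move ←, go to R
R | __[_]#011__   read _ → write 0, move →, go to R
R | __0[#]011__   read # → write #, move →, go to P
P | __0#[0]11__   read 0 → write _, move →, go to P
P | __0#_[1]1__   read 1 → write _, move ←, go to Q
Q | __0#[_]_1__   read _ → write _, move →, go to Q
Q | __0#_[_]1__   read _ → write _, move →, go to Q
Q | __0#__[1]__   read 1 → write 0, move →, go to P
P | __0#__0[_]_   read _ → write #, move ←, go to P
P | __0#__[0]#_   read 0 → write _, move →, go to P
P | __0#___[#]_   read # → write #, move ←, go to R
R | __0#__[_]#_   read _ → write 0, move →, go to R
R | __0#__0[#]_   read # → write #, move →, go to P
P | __0#__0#[_]   read _ → write #, move ←, go to P
P | __0#__0[#]#   read # → write #, move ←, go to R
R | __0#__[0]##   read 0 → write 0, move →, go to P
P | __0#__0[#]#   read # → write #, move ←, go to R
R | __0#__[0]##   read 0 → write 0, move →, go to P
P | __0#__0[#]#   read # → write #, move ←, go to R
R | __0#__[0]##   read 0 → write 0, move →, go to P
P | __0#__0[#]#   read # → write #, move ←, go to R
R | __0#__[0]##   read 0 → write 0, move →, go to P
P | __0#__0[#]#   read # → write #, move ←, go to R
R | __0#__[0]##   read 0 → write 0, move →, go to P
P | __0#__0[#]#   read # → write #, move ←, go to R
R | __0#__[0]##   read 0 → write 0, move →, go to P
P | __0#__0[#]#
After 30 steps: state P, head at 6, tape 0#__0##.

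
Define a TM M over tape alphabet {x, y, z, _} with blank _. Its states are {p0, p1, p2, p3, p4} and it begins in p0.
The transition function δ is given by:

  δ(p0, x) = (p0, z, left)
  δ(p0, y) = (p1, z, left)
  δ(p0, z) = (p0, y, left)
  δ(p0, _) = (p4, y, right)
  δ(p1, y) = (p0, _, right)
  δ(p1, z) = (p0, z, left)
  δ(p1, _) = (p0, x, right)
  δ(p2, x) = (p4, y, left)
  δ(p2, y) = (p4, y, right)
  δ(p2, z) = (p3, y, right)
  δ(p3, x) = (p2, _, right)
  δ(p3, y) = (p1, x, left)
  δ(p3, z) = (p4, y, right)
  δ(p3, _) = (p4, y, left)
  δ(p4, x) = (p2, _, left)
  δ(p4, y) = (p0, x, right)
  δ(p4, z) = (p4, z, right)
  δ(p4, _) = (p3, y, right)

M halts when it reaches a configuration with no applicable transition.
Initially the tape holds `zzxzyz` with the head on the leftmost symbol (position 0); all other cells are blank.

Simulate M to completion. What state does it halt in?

p0 | _____[z]zxzyz   read z → write y, move left, go to p0
p0 | ____[_]yzxzyz   read _ → write y, move right, go to p4
p4 | ____y[y]zxzyz   read y → write x, move right, go to p0
p0 | ____yx[z]xzyz   read z → write y, move left, go to p0
p0 | ____y[x]yxzyz   read x → write z, move left, go to p0
p0 | ____[y]zyxzyz   read y → write z, move left, go to p1
p1 | ___[_]zzyxzyz   read _ → write x, move right, go to p0
p0 | ___x[z]zyxzyz   read z → write y, move left, go to p0
p0 | ___[x]yzyxzyz   read x → write z, move left, go to p0
p0 | __[_]zyzyxzyz   read _ → write y, move right, go to p4
p4 | __y[z]yzyxzyz   read z → write z, move right, go to p4
p4 | __yz[y]zyxzyz   read y → write x, move right, go to p0
p0 | __yzx[z]yxzyz   read z → write y, move left, go to p0
p0 | __yz[x]yyxzyz   read x → write z, move left, go to p0
p0 | __y[z]zyyxzyz   read z → write y, move left, go to p0
p0 | __[y]yzyyxzyz   read y → write z, move left, go to p1
p1 | _[_]zyzyyxzyz   read _ → write x, move right, go to p0
p0 | _x[z]yzyyxzyz   read z → write y, move left, go to p0
p0 | _[x]yyzyyxzyz   read x → write z, move left, go to p0
p0 | [_]zyyzyyxzyz   read _ → write y, move right, go to p4
p4 | y[z]yyzyyxzyz   read z → write z, move right, go to p4
p4 | yz[y]yzyyxzyz   read y → write x, move right, go to p0
p0 | yzx[y]zyyxzyz   read y → write z, move left, go to p1
p1 | yz[x]zzyyxzyz
No transition is defined for (p1, x); M halts in state p1.

p1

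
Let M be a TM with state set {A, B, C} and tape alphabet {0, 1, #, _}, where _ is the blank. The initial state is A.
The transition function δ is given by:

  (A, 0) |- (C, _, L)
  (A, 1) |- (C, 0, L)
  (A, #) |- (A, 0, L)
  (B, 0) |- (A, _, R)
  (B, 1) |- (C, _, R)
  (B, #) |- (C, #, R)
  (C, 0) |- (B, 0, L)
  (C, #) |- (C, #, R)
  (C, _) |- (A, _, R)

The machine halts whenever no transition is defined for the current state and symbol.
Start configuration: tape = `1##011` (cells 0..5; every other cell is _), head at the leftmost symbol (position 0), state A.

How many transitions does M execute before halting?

4

A | _[1]##011   read 1 → write 0, move L, go to C
C | [_]0##011   read _ → write _, move R, go to A
A | _[0]##011   read 0 → write _, move L, go to C
C | [_]_##011   read _ → write _, move R, go to A
A | _[_]##011
M halts after 4 transitions.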